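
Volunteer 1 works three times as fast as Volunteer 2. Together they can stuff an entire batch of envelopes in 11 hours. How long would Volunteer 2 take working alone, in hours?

Let Volunteer 2's rate be r; then Volunteer 1's rate is 3r, so together (3 + 1)r = 4r = 1/11.
Thus r = 1/44 per hour.
Volunteer 2 alone: 44 hours; Volunteer 1 alone: 44/3 hours.

44 hours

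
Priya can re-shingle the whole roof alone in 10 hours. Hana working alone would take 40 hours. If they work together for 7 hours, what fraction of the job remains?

1/8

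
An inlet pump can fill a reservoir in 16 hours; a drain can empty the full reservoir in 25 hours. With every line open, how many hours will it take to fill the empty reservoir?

Net rate = 1/16 − 1/25 = (25 − 16)/400 = 9/400 per hour.
Filling time = 1 ÷ (9/400) = 400/9 hours.

400/9 hours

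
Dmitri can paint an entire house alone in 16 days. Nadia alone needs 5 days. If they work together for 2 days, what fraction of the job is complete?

21/40

Combined rate: 1/16 + 1/5 = (5 + 16)/80 = 21/80 per day.
In 2 days they complete 2·21/80 = 21/40 of the job.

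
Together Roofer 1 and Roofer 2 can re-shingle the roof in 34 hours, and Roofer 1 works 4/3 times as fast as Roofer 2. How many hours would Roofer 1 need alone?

Let Roofer 2's rate be r; then Roofer 1's rate is (4/3)r, so together (4/3 + 1)r = (7/3)r = 1/34.
Thus r = 3/238 per hour.
Roofer 2 alone: 238/3 hours; Roofer 1 alone: 119/2 hours.

119/2 hours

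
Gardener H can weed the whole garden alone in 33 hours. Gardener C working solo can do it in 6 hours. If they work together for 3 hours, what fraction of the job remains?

9/22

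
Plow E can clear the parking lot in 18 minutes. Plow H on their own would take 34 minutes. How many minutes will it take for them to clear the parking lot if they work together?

153/13 minutes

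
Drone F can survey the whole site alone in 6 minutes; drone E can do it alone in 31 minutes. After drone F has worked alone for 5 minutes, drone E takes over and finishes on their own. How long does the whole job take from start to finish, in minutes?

61/6 minutes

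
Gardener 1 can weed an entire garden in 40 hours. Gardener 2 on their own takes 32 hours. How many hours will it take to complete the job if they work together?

Combined rate: 1/40 + 1/32 = (4 + 5)/160 = 9/160 per hour.
Time = 1 ÷ (9/160) = 160/9 hours.

160/9 hours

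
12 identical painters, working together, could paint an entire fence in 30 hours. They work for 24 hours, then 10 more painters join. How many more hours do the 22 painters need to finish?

36/11 hours

One painter does 1/360 of the job per hour.
After 24 hours with 12 painters, 4/5 is done (1/5 left).
With 22 painters the rate is 22/360 = 11/180, so the rest takes 1/5 ÷ 11/180 = 36/11 hours.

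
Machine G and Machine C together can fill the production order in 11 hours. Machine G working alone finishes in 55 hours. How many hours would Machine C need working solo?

55/4 hours

Combined rate is 1/11 per hour.
Known contribution: 1/55 per hour.
So Machine C's rate is 1/11 − 1/55 = 4/55, meaning 55/4 hours alone.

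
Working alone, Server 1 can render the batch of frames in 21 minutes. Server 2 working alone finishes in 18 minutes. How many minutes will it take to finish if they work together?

126/13 minutes

Combined rate: 1/21 + 1/18 = (6 + 7)/126 = 13/126 per minute.
Time = 1 ÷ (13/126) = 126/13 minutes.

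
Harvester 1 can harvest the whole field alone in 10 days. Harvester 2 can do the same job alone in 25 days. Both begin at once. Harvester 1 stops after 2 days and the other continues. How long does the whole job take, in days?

In the first 2 days the combined rate is 7/50, so 7/25 of the job is done, leaving 18/25.
After Harvester 1 leaves the rate is 1/25 per day; the remaining 18/25 takes 18 days.
Total = 2 + 18 = 20 days.

20 days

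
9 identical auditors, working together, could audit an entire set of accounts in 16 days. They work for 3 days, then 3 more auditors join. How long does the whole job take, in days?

One auditor does 1/144 of the job per day.
After 3 days with 9 auditors, 3/16 is done (13/16 left).
With 12 auditors the rate is 12/144 = 1/12, so the rest takes 13/16 ÷ 1/12 = 39/4 days.
Total = 3 + 39/4 = 51/4 days.

51/4 days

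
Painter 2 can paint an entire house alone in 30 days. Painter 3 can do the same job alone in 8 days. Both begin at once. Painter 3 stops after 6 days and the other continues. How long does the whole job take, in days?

15/2 days

In the first 6 days the combined rate is 19/120, so 19/20 of the job is done, leaving 1/20.
After painter 3 leaves the rate is 1/30 per day; the remaining 1/20 takes 3/2 days.
Total = 6 + 3/2 = 15/2 days.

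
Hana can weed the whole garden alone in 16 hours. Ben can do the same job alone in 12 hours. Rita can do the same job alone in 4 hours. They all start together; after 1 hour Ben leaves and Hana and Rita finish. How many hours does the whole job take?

In the first 1 hour the combined rate is 19/48, so 19/48 of the job is done, leaving 29/48.
After Ben leaves the rate is 5/16 per hour; the remaining 29/48 takes 29/15 hours.
Total = 1 + 29/15 = 44/15 hours.

44/15 hours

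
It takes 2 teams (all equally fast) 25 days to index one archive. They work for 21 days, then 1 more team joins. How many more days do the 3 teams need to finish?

8/3 days

One team does 1/50 of the job per day.
After 21 days with 2 teams, 21/25 is done (4/25 left).
With 3 teams the rate is 3/50, so the rest takes 4/25 ÷ 3/50 = 8/3 days.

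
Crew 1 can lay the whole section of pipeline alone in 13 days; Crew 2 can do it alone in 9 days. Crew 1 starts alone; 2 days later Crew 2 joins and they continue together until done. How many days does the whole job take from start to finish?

In 2 days Crew 1 does 2/13 of the job, leaving 11/13.
Crew 1 and Crew 2 together work at 22/117 per day, so finishing takes 11/13 ÷ 22/117 = 9/2 days.
Total time = 2 + 9/2 = 13/2 days.

13/2 days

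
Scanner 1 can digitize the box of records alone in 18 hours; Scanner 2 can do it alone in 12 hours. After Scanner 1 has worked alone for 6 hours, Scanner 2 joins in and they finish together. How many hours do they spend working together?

24/5 hours

In 6 hours Scanner 1 does 6/18 = 1/3 of the job, leaving 2/3.
Scanner 1 and Scanner 2 together work at 5/36 per hour, so finishing takes 2/3 ÷ 5/36 = 24/5 hours.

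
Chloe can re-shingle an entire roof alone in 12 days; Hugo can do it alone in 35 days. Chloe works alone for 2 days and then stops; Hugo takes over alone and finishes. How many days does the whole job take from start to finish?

In 2 days Chloe does 2/12 = 1/6 of the job, leaving 5/6.
Hugo works at 1/35 per day, so finishing takes 5/6 ÷ 1/35 = 175/6 days.
Total time = 2 + 175/6 = 187/6 days.

187/6 days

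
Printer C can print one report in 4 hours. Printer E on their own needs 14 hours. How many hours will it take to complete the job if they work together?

28/9 hours

Combined rate: 1/4 + 1/14 = (7 + 2)/28 = 9/28 per hour.
Time = 1 ÷ (9/28) = 28/9 hours.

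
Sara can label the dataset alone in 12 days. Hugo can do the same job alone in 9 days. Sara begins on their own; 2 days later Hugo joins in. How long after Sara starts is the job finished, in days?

In the first 2 days Sara alone does 2/12 = 1/6 of the job, leaving 5/6.
Once everyone is working, combined rate: 1/12 + 1/9 = (3 + 4)/36 = 7/36 per day.
Remaining 5/6 at 7/36 per day takes 30/7 days.
Total from the start = 2 + 30/7 = 44/7 days.

44/7 days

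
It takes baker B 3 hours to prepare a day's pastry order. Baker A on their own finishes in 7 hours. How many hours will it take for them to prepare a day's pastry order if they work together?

21/10 hours

Combined rate: 1/3 + 1/7 = (7 + 3)/21 = 10/21 per hour.
Time = 1 ÷ (10/21) = 21/10 hours.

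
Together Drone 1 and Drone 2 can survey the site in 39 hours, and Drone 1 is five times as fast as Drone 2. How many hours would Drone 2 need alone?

234 hours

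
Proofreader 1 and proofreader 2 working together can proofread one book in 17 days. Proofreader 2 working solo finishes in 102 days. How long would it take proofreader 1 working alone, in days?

102/5 days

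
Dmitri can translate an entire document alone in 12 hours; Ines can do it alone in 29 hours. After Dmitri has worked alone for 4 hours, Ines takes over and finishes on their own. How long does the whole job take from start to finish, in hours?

In 4 hours Dmitri does 4/12 = 1/3 of the job, leaving 2/3.
Ines works at 1/29 per hour, so finishing takes 2/3 ÷ 1/29 = 58/3 hours.
Total time = 4 + 58/3 = 70/3 hours.

70/3 hours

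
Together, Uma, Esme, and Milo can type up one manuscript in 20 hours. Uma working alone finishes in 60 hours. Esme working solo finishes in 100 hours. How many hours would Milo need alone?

300/7 hours

Combined rate is 1/20 per hour.
Known contribution: 1/60 + 1/100 = (5 + 3)/300 = 8/300 = 2/75 per hour.
So Milo's rate is 1/20 − 2/75 = 7/300, meaning 300/7 hours alone.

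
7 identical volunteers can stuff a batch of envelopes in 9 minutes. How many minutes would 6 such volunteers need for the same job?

21/2 minutes

Total work is 7·9 = 63 volunteer-minutes.
With 6 volunteers: 63/6 = 21/2 minutes.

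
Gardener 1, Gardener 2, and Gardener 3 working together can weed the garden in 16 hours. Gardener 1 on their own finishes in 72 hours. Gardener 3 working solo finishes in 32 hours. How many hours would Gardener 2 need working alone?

Combined rate is 1/16 per hour.
Known contribution: 1/72 + 1/32 = (4 + 9)/288 = 13/288 per hour.
So Gardener 2's rate is 1/16 − 13/288 = 5/288, meaning 288/5 hours alone.

288/5 hours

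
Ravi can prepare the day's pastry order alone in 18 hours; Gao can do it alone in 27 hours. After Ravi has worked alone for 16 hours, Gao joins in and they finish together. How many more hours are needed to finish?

In 16 hours Ravi does 16/18 = 8/9 of the job, leaving 1/9.
Ravi and Gao together work at 5/54 per hour, so finishing takes 1/9 ÷ 5/54 = 6/5 hours.

6/5 hours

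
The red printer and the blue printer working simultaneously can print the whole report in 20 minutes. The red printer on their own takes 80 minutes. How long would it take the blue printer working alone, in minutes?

Combined rate is 1/20 per minute.
Known contribution: 1/80 per minute.
So the blue printer's rate is 1/20 − 1/80 = 3/80, meaning 80/3 minutes alone.

80/3 minutes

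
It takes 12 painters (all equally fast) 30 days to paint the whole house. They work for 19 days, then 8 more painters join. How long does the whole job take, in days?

One painter does 1/360 of the job per day.
After 19 days with 12 painters, 19/30 is done (11/30 left).
With 20 painters the rate is 20/360 = 1/18, so the rest takes 11/30 ÷ 1/18 = 33/5 days.
Total = 19 + 33/5 = 128/5 days.

128/5 days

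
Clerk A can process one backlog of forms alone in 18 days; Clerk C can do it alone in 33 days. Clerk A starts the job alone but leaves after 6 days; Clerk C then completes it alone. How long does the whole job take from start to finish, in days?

In 6 days Clerk A does 6/18 = 1/3 of the job, leaving 2/3.
Clerk C works at 1/33 per day, so finishing takes 2/3 ÷ 1/33 = 22 days.
Total time = 6 + 22 = 28 days.

28 days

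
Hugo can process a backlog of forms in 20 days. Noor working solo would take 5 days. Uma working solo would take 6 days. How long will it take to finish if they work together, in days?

Combined rate: 1/20 + 1/5 + 1/6 = (3 + 12 + 10)/60 = 25/60 = 5/12 per day.
Time = 1 ÷ (5/12) = 12/5 days.

12/5 days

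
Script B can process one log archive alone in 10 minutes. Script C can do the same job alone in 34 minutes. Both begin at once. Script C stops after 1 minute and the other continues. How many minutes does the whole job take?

In the first 1 minute the combined rate is 11/85, so 11/85 of the job is done, leaving 74/85.
After Script C leaves the rate is 1/10 per minute; the remaining 74/85 takes 148/17 minutes.
Total = 1 + 148/17 = 165/17 minutes.

165/17 minutes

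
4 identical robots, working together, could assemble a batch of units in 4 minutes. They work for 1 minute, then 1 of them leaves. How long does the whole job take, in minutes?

5 minutes

One robot does 1/16 of the job per minute.
After 1 minute with 4 robots, 1/4 is done (3/4 left).
With 3 robots the rate is 3/16, so the rest takes 3/4 ÷ 3/16 = 4 minutes.
Total = 1 + 4 = 5 minutes.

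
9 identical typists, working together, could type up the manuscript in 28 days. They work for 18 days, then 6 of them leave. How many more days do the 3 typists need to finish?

One typist does 1/252 of the job per day.
After 18 days with 9 typists, 9/14 is done (5/14 left).
With 3 typists the rate is 3/252 = 1/84, so the rest takes 5/14 ÷ 1/84 = 30 days.

30 days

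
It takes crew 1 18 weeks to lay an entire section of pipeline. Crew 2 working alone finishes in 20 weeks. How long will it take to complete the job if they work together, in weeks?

Combined rate: 1/18 + 1/20 = (10 + 9)/180 = 19/180 per week.
Time = 1 ÷ (19/180) = 180/19 weeks.

180/19 weeks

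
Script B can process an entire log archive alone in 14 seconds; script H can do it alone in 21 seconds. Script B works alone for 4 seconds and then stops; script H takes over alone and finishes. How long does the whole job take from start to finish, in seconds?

In 4 seconds script B does 4/14 = 2/7 of the job, leaving 5/7.
Script H works at 1/21 per second, so finishing takes 5/7 ÷ 1/21 = 15 seconds.
Total time = 4 + 15 = 19 seconds.

19 seconds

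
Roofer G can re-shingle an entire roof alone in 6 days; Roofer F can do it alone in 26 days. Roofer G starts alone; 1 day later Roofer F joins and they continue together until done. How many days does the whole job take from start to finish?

81/16 days

In 1 day Roofer G does 1/6 of the job, leaving 5/6.
Roofer G and Roofer F together work at 8/39 per day, so finishing takes 5/6 ÷ 8/39 = 65/16 days.
Total time = 1 + 65/16 = 81/16 days.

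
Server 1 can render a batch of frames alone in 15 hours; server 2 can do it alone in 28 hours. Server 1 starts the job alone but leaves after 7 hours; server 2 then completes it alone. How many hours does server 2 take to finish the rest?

224/15 hours

In 7 hours server 1 does 7/15 of the job, leaving 8/15.
Server 2 works at 1/28 per hour, so finishing takes 8/15 ÷ 1/28 = 224/15 hours.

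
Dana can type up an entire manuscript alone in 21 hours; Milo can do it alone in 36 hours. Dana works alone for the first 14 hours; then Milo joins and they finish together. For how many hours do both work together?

In 14 hours Dana does 14/21 = 2/3 of the job, leaving 1/3.
Dana and Milo together work at 19/252 per hour, so finishing takes 1/3 ÷ 19/252 = 84/19 hours.

84/19 hours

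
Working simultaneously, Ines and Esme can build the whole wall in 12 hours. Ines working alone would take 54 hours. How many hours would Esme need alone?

Combined rate is 1/12 per hour.
Known contribution: 1/54 per hour.
So Esme's rate is 1/12 − 1/54 = 7/108, meaning 108/7 hours alone.

108/7 hours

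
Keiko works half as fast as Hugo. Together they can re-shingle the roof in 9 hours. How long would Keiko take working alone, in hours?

27 hours

Let Hugo's rate be r; then Keiko's rate is (1/2)r, so together (1/2 + 1)r = (3/2)r = 1/9.
Thus r = 2/27 per hour.
Hugo alone: 27/2 hours; Keiko alone: 27 hours.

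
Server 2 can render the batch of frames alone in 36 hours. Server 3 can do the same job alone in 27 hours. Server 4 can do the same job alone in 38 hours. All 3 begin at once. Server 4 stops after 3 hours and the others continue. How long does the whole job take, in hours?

In the first 3 hours the combined rate is 187/2052, so 187/684 of the job is done, leaving 497/684.
After Server 4 leaves the rate is 7/108 per hour; the remaining 497/684 takes 213/19 hours.
Total = 3 + 213/19 = 270/19 hours.

270/19 hours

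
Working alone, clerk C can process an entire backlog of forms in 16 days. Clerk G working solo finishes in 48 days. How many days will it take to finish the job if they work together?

Combined rate: 1/16 + 1/48 = (3 + 1)/48 = 4/48 = 1/12 per day.
Time = 1 ÷ (1/12) = 12 days.

12 days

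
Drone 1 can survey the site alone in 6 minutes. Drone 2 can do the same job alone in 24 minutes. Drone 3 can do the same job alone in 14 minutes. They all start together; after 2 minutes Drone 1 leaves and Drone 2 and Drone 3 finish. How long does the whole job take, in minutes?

In the first 2 minutes the combined rate is 47/168, so 47/84 of the job is done, leaving 37/84.
After Drone 1 leaves the rate is 19/168 per minute; the remaining 37/84 takes 74/19 minutes.
Total = 2 + 74/19 = 112/19 minutes.

112/19 minutes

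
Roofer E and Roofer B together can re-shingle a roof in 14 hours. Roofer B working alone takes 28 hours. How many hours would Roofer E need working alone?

Combined rate is 1/14 per hour.
Known contribution: 1/28 per hour.
So Roofer E's rate is 1/14 − 1/28 = 1/28, meaning 28 hours alone.

28 hours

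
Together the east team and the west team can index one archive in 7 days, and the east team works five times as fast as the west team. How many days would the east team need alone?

Let the west team's rate be r; then the east team's rate is 5r, so together (5 + 1)r = 6r = 1/7.
Thus r = 1/42 per day.
The west team alone: 42 days; the east team alone: 42/5 days.

42/5 days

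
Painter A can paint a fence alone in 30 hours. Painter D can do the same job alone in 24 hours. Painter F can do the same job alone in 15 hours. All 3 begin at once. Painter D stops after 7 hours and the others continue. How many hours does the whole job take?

85/12 hours

In the first 7 hours the combined rate is 17/120, so 119/120 of the job is done, leaving 1/120.
After painter D leaves the rate is 1/10 per hour; the remaining 1/120 takes 1/12 hours.
Total = 7 + 1/12 = 85/12 hours.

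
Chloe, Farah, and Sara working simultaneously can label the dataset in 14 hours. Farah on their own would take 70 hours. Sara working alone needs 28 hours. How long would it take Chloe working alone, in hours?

Combined rate is 1/14 per hour.
Known contribution: 1/70 + 1/28 = (2 + 5)/140 = 7/140 = 1/20 per hour.
So Chloe's rate is 1/14 − 1/20 = 3/140, meaning 140/3 hours alone.

140/3 hours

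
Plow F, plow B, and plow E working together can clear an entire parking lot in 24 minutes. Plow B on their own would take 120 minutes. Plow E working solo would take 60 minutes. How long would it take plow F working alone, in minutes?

Combined rate is 1/24 per minute.
Known contribution: 1/120 + 1/60 = (1 + 2)/120 = 3/120 = 1/40 per minute.
So plow F's rate is 1/24 − 1/40 = 1/60, meaning 60 minutes alone.

60 minutes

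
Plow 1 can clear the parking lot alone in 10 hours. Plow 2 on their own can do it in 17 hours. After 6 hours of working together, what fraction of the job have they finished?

Combined rate: 1/10 + 1/17 = (17 + 10)/170 = 27/170 per hour.
In 6 hours they complete 6·27/170 = 81/85 of the job.

81/85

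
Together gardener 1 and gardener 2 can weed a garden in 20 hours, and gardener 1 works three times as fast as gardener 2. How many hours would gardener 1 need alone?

Let gardener 2's rate be r; then gardener 1's rate is 3r, so together (3 + 1)r = 4r = 1/20.
Thus r = 1/80 per hour.
Gardener 2 alone: 80 hours; gardener 1 alone: 80/3 hours.

80/3 hours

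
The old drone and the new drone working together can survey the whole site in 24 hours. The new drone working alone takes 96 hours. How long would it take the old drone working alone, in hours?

Combined rate is 1/24 per hour.
Known contribution: 1/96 per hour.
So the old drone's rate is 1/24 − 1/96 = 1/32, meaning 32 hours alone.

32 hours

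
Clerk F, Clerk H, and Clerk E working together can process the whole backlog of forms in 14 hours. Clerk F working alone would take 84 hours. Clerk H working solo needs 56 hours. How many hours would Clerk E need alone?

Combined rate is 1/14 per hour.
Known contribution: 1/84 + 1/56 = (2 + 3)/168 = 5/168 per hour.
So Clerk E's rate is 1/14 − 5/168 = 1/24, meaning 24 hours alone.

24 hours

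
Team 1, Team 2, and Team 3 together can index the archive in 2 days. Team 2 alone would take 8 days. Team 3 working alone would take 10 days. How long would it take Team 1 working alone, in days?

40/11 days

Combined rate is 1/2 per day.
Known contribution: 1/8 + 1/10 = (5 + 4)/40 = 9/40 per day.
So Team 1's rate is 1/2 − 9/40 = 11/40, meaning 40/11 days alone.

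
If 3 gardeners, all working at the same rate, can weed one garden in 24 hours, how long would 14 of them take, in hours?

36/7 hours

Total work is 3·24 = 72 gardener-hours.
With 14 gardeners: 72/14 = 36/7 hours.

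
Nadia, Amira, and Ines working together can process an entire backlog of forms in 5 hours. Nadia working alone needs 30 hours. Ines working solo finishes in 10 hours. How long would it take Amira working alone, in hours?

15 hours

Combined rate is 1/5 per hour.
Known contribution: 1/30 + 1/10 = (1 + 3)/30 = 4/30 = 2/15 per hour.
So Amira's rate is 1/5 − 2/15 = 1/15, meaning 15 hours alone.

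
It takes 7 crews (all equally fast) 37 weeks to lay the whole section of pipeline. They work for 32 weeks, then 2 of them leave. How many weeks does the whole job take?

39 weeks

One crew does 1/259 of the job per week.
After 32 weeks with 7 crews, 32/37 is done (5/37 left).
With 5 crews the rate is 5/259, so the rest takes 5/37 ÷ 5/259 = 7 weeks.
Total = 32 + 7 = 39 weeks.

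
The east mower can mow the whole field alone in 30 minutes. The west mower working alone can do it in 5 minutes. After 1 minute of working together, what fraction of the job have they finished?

7/30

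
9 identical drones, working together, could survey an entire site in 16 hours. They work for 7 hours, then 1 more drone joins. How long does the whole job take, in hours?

One drone does 1/144 of the job per hour.
After 7 hours with 9 drones, 7/16 is done (9/16 left).
With 10 drones the rate is 10/144 = 5/72, so the rest takes 9/16 ÷ 5/72 = 81/10 hours.
Total = 7 + 81/10 = 151/10 hours.

151/10 hours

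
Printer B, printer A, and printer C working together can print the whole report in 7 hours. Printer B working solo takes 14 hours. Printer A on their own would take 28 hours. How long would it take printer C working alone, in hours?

28 hours

Combined rate is 1/7 per hour.
Known contribution: 1/14 + 1/28 = (2 + 1)/28 = 3/28 per hour.
So printer C's rate is 1/7 − 3/28 = 1/28, meaning 28 hours alone.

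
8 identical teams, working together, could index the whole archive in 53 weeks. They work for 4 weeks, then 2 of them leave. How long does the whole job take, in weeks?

208/3 weeks

One team does 1/424 of the job per week.
After 4 weeks with 8 teams, 4/53 is done (49/53 left).
With 6 teams the rate is 6/424 = 3/212, so the rest takes 49/53 ÷ 3/212 = 196/3 weeks.
Total = 4 + 196/3 = 208/3 weeks.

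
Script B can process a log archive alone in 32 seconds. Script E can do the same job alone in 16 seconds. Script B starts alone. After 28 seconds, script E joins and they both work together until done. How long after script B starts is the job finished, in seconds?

88/3 seconds

In the first 28 seconds script B alone does 28/32 = 7/8 of the job, leaving 1/8.
Once everyone is working, combined rate: 1/32 + 1/16 = (1 + 2)/32 = 3/32 per second.
Remaining 1/8 at 3/32 per second takes 4/3 seconds.
Total from the start = 28 + 4/3 = 88/3 seconds.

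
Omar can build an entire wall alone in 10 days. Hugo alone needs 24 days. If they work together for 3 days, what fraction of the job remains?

Combined rate: 1/10 + 1/24 = (12 + 5)/120 = 17/120 per day.
In 3 days they complete 3·17/120 = 17/40 of the job.
So 23/40 remains.

23/40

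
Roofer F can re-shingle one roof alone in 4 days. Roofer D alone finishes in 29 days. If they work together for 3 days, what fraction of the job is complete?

99/116

Combined rate: 1/4 + 1/29 = (29 + 4)/116 = 33/116 per day.
In 3 days they complete 3·33/116 = 99/116 of the job.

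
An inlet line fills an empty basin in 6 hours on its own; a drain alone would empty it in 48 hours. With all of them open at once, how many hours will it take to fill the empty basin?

Net rate = 1/6 − 1/48 = (8 − 1)/48 = 7/48 per hour.
Filling time = 1 ÷ (7/48) = 48/7 hours.

48/7 hours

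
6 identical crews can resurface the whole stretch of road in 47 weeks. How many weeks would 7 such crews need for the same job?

Total work is 6·47 = 282 crew-weeks.
With 7 crews: 282/7 weeks.

282/7 weeks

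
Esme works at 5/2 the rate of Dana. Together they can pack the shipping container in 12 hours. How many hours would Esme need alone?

84/5 hours

Let Dana's rate be r; then Esme's rate is (5/2)r, so together (5/2 + 1)r = (7/2)r = 1/12.
Thus r = 1/42 per hour.
Dana alone: 42 hours; Esme alone: 84/5 hours.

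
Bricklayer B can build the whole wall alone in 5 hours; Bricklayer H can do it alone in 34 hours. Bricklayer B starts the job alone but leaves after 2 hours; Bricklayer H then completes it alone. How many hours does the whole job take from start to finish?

112/5 hours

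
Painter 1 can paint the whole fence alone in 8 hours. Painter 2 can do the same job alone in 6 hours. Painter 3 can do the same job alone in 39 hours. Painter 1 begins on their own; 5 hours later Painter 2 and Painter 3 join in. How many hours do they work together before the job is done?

In the first 5 hours Painter 1 alone does 5/8 of the job, leaving 3/8.
Once everyone is working, combined rate: 1/8 + 1/6 + 1/39 = (39 + 52 + 8)/312 = 99/312 = 33/104 per hour.
Remaining 3/8 at 33/104 per hour takes 13/11 hours.

13/11 hours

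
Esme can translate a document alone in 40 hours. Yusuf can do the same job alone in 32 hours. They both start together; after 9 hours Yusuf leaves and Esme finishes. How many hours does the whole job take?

115/4 hours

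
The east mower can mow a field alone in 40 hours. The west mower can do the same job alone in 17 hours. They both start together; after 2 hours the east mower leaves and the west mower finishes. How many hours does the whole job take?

323/20 hours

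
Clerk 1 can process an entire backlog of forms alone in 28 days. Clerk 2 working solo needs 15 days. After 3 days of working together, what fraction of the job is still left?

97/140

Combined rate: 1/28 + 1/15 = (15 + 28)/420 = 43/420 per day.
In 3 days they complete 3·43/420 = 43/140 of the job.
So 97/140 remains.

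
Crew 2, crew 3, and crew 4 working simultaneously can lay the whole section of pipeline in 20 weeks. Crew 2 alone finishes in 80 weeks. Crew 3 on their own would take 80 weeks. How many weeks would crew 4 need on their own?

Combined rate is 1/20 per week.
Known contribution: 1/80 + 1/80 = (1 + 1)/80 = 2/80 = 1/40 per week.
So crew 4's rate is 1/20 − 1/40 = 1/40, meaning 40 weeks alone.

40 weeks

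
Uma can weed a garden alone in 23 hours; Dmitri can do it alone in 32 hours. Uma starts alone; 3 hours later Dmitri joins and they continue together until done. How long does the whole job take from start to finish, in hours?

161/11 hours

In 3 hours Uma does 3/23 of the job, leaving 20/23.
Uma and Dmitri together work at 55/736 per hour, so finishing takes 20/23 ÷ 55/736 = 128/11 hours.
Total time = 3 + 128/11 = 161/11 hours.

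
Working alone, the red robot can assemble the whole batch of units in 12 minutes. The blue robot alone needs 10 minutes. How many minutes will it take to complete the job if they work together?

With two workers the combined time is the product over the sum: 12·10/(12+10) = 120/22 = 60/11 minutes.

60/11 minutes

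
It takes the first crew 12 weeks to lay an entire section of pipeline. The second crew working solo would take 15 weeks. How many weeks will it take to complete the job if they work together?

Combined rate: 1/12 + 1/15 = (5 + 4)/60 = 9/60 = 3/20 per week.
Time = 1 ÷ (3/20) = 20/3 weeks.

20/3 weeks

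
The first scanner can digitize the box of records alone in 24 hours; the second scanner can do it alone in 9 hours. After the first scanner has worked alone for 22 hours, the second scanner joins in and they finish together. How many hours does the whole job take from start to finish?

248/11 hours

In 22 hours the first scanner does 22/24 = 11/12 of the job, leaving 1/12.
The first scanner and the second scanner together work at 11/72 per hour, so finishing takes 1/12 ÷ 11/72 = 6/11 hours.
Total time = 22 + 6/11 = 248/11 hours.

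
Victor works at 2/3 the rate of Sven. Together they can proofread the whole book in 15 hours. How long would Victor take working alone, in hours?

Let Sven's rate be r; then Victor's rate is (2/3)r, so together (2/3 + 1)r = (5/3)r = 1/15.
Thus r = 1/25 per hour.
Sven alone: 25 hours; Victor alone: 75/2 hours.

75/2 hours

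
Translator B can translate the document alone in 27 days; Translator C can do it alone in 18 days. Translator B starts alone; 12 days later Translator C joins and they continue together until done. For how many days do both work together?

6 days

In 12 days Translator B does 12/27 = 4/9 of the job, leaving 5/9.
Translator B and Translator C together work at 5/54 per day, so finishing takes 5/9 ÷ 5/54 = 6 days.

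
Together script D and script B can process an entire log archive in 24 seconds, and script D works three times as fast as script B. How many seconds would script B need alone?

96 seconds

Let script B's rate be r; then script D's rate is 3r, so together (3 + 1)r = 4r = 1/24.
Thus r = 1/96 per second.
Script B alone: 96 seconds; script D alone: 32 seconds.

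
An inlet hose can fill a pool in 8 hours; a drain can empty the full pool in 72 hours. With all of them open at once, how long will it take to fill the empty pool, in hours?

9 hours

Net rate = 1/8 − 1/72 = (9 − 1)/72 = 8/72 = 1/9 per hour.
Filling time = 1 ÷ (1/9) = 9 hours.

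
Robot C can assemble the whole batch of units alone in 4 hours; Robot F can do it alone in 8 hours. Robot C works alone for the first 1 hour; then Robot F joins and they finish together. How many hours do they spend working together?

In 1 hour Robot C does 1/4 of the job, leaving 3/4.
Robot C and Robot F together work at 3/8 per hour, so finishing takes 3/4 ÷ 3/8 = 2 hours.

2 hours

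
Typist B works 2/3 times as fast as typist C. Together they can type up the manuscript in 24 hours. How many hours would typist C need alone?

40 hours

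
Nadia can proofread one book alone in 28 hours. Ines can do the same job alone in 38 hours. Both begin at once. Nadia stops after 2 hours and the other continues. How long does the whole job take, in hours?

247/7 hours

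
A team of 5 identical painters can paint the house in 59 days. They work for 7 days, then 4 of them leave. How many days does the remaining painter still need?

One painter does 1/295 of the job per day.
After 7 days with 5 painters, 7/59 is done (52/59 left).
With 1 painter the rate is 1/295, so the rest takes 52/59 ÷ 1/295 = 260 days.

260 days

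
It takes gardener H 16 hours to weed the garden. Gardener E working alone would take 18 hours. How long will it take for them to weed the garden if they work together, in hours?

144/17 hours

Combined rate: 1/16 + 1/18 = (9 + 8)/144 = 17/144 per hour.
Time = 1 ÷ (17/144) = 144/17 hours.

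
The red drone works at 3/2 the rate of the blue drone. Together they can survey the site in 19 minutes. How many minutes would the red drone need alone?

95/3 minutes

Let the blue drone's rate be r; then the red drone's rate is (3/2)r, so together (3/2 + 1)r = (5/2)r = 1/19.
Thus r = 2/95 per minute.
The blue drone alone: 95/2 minutes; the red drone alone: 95/3 minutes.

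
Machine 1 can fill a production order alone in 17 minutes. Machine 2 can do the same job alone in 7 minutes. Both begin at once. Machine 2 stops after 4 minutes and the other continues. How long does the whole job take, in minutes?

51/7 minutes

In the first 4 minutes the combined rate is 24/119, so 96/119 of the job is done, leaving 23/119.
After machine 2 leaves the rate is 1/17 per minute; the remaining 23/119 takes 23/7 minutes.
Total = 4 + 23/7 = 51/7 minutes.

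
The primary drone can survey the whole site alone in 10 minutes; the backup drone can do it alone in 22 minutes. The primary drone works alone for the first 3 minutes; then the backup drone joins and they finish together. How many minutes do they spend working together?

In 3 minutes the primary drone does 3/10 of the job, leaving 7/10.
The primary drone and the backup drone together work at 8/55 per minute, so finishing takes 7/10 ÷ 8/55 = 77/16 minutes.

77/16 minutes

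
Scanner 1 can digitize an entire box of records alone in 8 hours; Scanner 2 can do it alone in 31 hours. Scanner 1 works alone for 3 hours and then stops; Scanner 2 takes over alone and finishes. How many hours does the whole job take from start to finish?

In 3 hours Scanner 1 does 3/8 of the job, leaving 5/8.
Scanner 2 works at 1/31 per hour, so finishing takes 5/8 ÷ 1/31 = 155/8 hours.
Total time = 3 + 155/8 = 179/8 hours.

179/8 hours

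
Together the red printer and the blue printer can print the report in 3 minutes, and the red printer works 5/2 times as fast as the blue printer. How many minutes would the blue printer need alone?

21/2 minutes

Let the blue printer's rate be r; then the red printer's rate is (5/2)r, so together (5/2 + 1)r = (7/2)r = 1/3.
Thus r = 2/21 per minute.
The blue printer alone: 21/2 minutes; the red printer alone: 21/5 minutes.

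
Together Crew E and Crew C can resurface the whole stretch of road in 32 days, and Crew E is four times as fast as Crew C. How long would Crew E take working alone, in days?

40 days

Let Crew C's rate be r; then Crew E's rate is 4r, so together (4 + 1)r = 5r = 1/32.
Thus r = 1/160 per day.
Crew C alone: 160 days; Crew E alone: 40 days.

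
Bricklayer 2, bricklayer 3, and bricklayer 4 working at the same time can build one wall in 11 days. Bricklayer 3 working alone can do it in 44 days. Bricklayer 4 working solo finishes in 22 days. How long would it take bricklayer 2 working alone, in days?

44 days

Combined rate is 1/11 per day.
Known contribution: 1/44 + 1/22 = (1 + 2)/44 = 3/44 per day.
So bricklayer 2's rate is 1/11 − 3/44 = 1/44, meaning 44 days alone.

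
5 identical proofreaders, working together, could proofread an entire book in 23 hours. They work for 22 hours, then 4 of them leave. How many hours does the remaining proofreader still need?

5 hours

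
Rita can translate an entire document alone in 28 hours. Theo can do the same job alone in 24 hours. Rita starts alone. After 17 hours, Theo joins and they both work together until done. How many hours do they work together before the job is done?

66/13 hours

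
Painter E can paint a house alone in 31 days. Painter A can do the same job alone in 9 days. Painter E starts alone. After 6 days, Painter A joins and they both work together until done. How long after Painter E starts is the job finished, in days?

93/8 days

In the first 6 days Painter E alone does 6/31 of the job, leaving 25/31.
Once everyone is working, combined rate: 1/31 + 1/9 = (9 + 31)/279 = 40/279 per day.
Remaining 25/31 at 40/279 per day takes 45/8 days.
Total from the start = 6 + 45/8 = 93/8 days.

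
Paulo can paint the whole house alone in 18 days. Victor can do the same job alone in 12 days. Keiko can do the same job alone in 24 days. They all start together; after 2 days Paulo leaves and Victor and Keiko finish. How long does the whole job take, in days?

64/9 days

In the first 2 days the combined rate is 13/72, so 13/36 of the job is done, leaving 23/36.
After Paulo leaves the rate is 1/8 per day; the remaining 23/36 takes 46/9 days.
Total = 2 + 46/9 = 64/9 days.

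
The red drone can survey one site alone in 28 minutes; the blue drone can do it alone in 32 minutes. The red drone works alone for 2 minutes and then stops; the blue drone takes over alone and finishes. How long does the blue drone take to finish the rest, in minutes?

208/7 minutes

In 2 minutes the red drone does 2/28 = 1/14 of the job, leaving 13/14.
The blue drone works at 1/32 per minute, so finishing takes 13/14 ÷ 1/32 = 208/7 minutes.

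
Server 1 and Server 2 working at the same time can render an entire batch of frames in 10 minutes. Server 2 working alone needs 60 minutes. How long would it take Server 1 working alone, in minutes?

12 minutes

Combined rate is 1/10 per minute.
Known contribution: 1/60 per minute.
So Server 1's rate is 1/10 − 1/60 = 1/12, meaning 12 minutes alone.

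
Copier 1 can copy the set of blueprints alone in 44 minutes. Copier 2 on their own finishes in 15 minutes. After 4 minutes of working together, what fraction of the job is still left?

106/165

Combined rate: 1/44 + 1/15 = (15 + 44)/660 = 59/660 per minute.
In 4 minutes they complete 4·59/660 = 59/165 of the job.
So 106/165 remains.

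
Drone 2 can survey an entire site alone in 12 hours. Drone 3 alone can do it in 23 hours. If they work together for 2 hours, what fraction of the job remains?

103/138

Combined rate: 1/12 + 1/23 = (23 + 12)/276 = 35/276 per hour.
In 2 hours they complete 2·35/276 = 35/138 of the job.
So 103/138 remains.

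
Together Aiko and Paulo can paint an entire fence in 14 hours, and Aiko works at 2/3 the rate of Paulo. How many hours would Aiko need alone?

35 hours

Let Paulo's rate be r; then Aiko's rate is (2/3)r, so together (2/3 + 1)r = (5/3)r = 1/14.
Thus r = 3/70 per hour.
Paulo alone: 70/3 hours; Aiko alone: 35 hours.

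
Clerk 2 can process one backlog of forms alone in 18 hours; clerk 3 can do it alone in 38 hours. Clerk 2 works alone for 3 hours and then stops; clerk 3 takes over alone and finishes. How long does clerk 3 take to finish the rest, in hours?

In 3 hours clerk 2 does 3/18 = 1/6 of the job, leaving 5/6.
Clerk 3 works at 1/38 per hour, so finishing takes 5/6 ÷ 1/38 = 95/3 hours.

95/3 hours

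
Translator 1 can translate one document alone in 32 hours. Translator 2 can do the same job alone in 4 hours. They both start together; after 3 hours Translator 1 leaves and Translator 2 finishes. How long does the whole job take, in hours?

In the first 3 hours the combined rate is 9/32, so 27/32 of the job is done, leaving 5/32.
After Translator 1 leaves the rate is 1/4 per hour; the remaining 5/32 takes 5/8 hours.
Total = 3 + 5/8 = 29/8 hours.

29/8 hours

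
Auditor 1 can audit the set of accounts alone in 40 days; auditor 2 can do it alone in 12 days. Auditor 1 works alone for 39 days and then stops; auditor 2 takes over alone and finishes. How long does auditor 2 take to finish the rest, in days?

In 39 days auditor 1 does 39/40 of the job, leaving 1/40.
Auditor 2 works at 1/12 per day, so finishing takes 1/40 ÷ 1/12 = 3/10 days.

3/10 days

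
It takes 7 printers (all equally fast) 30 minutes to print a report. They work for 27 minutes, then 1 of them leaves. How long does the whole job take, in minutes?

One printer does 1/210 of the job per minute.
After 27 minutes with 7 printers, 9/10 is done (1/10 left).
With 6 printers the rate is 6/210 = 1/35, so the rest takes 1/10 ÷ 1/35 = 7/2 minutes.
Total = 27 + 7/2 = 61/2 minutes.

61/2 minutes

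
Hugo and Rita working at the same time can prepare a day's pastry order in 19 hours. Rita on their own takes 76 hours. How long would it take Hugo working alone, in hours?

Combined rate is 1/19 per hour.
Known contribution: 1/76 per hour.
So Hugo's rate is 1/19 − 1/76 = 3/76, meaning 76/3 hours alone.

76/3 hours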